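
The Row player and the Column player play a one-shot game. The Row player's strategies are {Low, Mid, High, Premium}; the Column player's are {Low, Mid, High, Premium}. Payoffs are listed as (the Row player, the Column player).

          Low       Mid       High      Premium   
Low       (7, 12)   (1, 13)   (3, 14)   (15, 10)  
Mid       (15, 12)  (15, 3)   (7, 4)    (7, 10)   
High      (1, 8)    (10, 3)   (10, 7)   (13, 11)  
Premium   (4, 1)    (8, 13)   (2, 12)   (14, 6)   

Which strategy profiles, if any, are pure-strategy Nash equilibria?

(Mid, Low)

A profile is a Nash equilibrium when each player is best-responding to the other.
The Row player's best responses — vs Low: Mid (payoff 15); vs Mid: Mid (payoff 15); vs High: High (payoff 10); vs Premium: Low (payoff 15).
The Column player's best responses — vs Low: High (payoff 14); vs Mid: Low (payoff 12); vs High: Premium (payoff 11); vs Premium: Mid (payoff 13).
The only mutual best response is (Mid, Low); neither player gains by switching there.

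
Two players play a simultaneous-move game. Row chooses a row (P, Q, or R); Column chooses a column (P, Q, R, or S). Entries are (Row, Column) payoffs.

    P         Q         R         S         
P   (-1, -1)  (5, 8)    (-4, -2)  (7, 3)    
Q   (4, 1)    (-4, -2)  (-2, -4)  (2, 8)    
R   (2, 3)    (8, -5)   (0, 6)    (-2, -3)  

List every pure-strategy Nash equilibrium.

(R, R)

Check mutual best responses: a cell is a NE iff neither player can gain by unilaterally deviating.
Row's best responses — vs P: Q (payoff 4); vs Q: R (payoff 8); vs R: R (payoff 0); vs S: P (payoff 7).
Column's best responses — vs P: Q (payoff 8); vs Q: S (payoff 8); vs R: R (payoff 6).
The only mutual best response is (R, R); neither player gains by switching there.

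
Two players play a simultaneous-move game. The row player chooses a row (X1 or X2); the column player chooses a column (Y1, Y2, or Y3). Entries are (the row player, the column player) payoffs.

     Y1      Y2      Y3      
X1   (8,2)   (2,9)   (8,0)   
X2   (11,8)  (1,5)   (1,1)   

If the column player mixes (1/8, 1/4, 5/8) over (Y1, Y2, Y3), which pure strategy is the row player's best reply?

X1

The row player's best reply maximizes expected payoff against the mix.
X1: (1/8)·8 + (1/4)·2 + (5/8)·8 = 13/2
X2: (1/8)·11 + (1/4)·1 + (5/8)·1 = 9/4
Highest expected payoff is 13/2, from X1.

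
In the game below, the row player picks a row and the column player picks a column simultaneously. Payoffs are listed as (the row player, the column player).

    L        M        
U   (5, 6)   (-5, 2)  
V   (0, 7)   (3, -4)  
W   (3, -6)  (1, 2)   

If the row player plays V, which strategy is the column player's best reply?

L

With the row player fixed at V, the column player's payoffs are: L → 7, M → -4.
The maximum is 7, achieved by L.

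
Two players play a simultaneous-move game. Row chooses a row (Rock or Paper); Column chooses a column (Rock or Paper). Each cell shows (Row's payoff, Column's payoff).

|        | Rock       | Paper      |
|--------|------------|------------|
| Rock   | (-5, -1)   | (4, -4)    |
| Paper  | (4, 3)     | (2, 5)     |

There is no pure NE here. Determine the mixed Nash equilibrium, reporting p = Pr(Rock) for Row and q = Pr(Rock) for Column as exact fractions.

In a mixed NE each player is indifferent between their pure strategies, so the opponent's mix sets the indifference.
Column indifferent between Rock and Paper: p·(-1) + (1−p)·3 = p·(-4) + (1−p)·5 ⟹ 3 + (-4)p = 5 + (-9)p ⟹ p = 2/5.
Row indifferent between Rock and Paper: q·(-5) + (1−q)·4 = q·4 + (1−q)·2 ⟹ 4 + (-9)q = 2 + 2q ⟹ q = 2/11.

p = 2/5, q = 2/11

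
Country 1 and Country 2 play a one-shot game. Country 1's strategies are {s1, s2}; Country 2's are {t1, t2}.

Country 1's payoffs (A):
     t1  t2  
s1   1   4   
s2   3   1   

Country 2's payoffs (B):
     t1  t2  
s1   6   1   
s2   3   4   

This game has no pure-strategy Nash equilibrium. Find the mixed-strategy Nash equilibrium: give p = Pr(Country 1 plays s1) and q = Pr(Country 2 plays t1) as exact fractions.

Each player's mixing probability is pinned down by making the *other* player indifferent.
Country 2 indifferent between t1 and t2: p·6 + (1−p)·3 = p·1 + (1−p)·4 ⟹ 3 + 3p = 4 + (-3)p ⟹ p = 1/6.
Country 1 indifferent between s1 and s2: q·1 + (1−q)·4 = q·3 + (1−q)·1 ⟹ 4 + (-3)q = 1 + 2q ⟹ q = 3/5.

p = 1/6, q = 3/5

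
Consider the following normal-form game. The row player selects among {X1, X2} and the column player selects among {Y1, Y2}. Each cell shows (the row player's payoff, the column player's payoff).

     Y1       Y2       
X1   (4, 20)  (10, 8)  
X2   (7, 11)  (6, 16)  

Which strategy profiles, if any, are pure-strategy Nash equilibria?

Find each player's best response to every opponent strategy; NE are the intersections.
The row player's best responses — vs Y1: X2 (payoff 7); vs Y2: X1 (payoff 10).
The column player's best responses — vs X1: Y1 (payoff 20); vs X2: Y2 (payoff 16).
No cell has both players best-responding. For instance, the row player's best reply to Y2 is X1, but against X1 the column player prefers Y1 over Y2.

No pure-strategy Nash equilibrium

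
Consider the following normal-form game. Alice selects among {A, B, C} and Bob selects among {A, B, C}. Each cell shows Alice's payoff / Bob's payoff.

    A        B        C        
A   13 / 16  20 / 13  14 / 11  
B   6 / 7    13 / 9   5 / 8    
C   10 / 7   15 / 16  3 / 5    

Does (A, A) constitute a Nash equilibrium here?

Holding Bob at A: Alice gets 13 from A, versus 6 from B, 10 from C. No profitable deviation for Alice.
Holding Alice at A: Bob gets 16 from A, versus 13 from B, 11 from C. No profitable deviation for Bob either.

Yes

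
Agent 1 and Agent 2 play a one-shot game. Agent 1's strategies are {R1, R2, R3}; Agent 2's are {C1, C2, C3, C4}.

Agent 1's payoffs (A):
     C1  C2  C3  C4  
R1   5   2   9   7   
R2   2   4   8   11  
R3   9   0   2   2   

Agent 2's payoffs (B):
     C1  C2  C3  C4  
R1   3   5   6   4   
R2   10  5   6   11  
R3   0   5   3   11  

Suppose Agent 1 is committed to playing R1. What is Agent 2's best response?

With Agent 1 fixed at R1, Agent 2's payoffs are: C1 → 3, C2 → 5, C3 → 6, C4 → 4.
The maximum is 6, achieved by C3.

C3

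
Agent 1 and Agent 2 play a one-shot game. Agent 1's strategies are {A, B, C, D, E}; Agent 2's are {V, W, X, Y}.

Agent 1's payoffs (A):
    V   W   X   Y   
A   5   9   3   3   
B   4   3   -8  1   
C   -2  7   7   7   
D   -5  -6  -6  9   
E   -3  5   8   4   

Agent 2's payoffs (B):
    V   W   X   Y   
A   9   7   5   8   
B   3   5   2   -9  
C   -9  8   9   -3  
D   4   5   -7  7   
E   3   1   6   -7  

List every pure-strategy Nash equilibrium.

(A, V), (D, Y), and (E, X)

Find each player's best response to every opponent strategy; NE are the intersections.
Agent 1's best responses — vs V: A (payoff 5); vs W: A (payoff 9); vs X: E (payoff 8); vs Y: D (payoff 9).
Agent 2's best responses — vs A: V (payoff 9); vs B: W (payoff 5); vs C: X (payoff 9); vs D: Y (payoff 7); vs E: X (payoff 6).
Mutual best responses occur at (A, V), (D, Y), and (E, X); at each, neither player gains by switching.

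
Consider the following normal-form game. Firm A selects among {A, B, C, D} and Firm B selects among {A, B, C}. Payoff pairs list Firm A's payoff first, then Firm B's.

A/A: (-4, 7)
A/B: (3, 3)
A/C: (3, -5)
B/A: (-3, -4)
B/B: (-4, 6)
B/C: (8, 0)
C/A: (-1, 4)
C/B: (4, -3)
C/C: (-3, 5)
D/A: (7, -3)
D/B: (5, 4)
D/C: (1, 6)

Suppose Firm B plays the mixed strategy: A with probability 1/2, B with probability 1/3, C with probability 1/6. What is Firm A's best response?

D

Firm A's best reply maximizes expected payoff against the mix.
A: (1/2)·(-4) + (1/3)·3 + (1/6)·3 = -1/2
B: (1/2)·(-3) + (1/3)·(-4) + (1/6)·8 = -3/2
C: (1/2)·(-1) + (1/3)·4 + (1/6)·(-3) = 1/3
D: (1/2)·7 + (1/3)·5 + (1/6)·1 = 16/3
Highest expected payoff is 16/3, from D.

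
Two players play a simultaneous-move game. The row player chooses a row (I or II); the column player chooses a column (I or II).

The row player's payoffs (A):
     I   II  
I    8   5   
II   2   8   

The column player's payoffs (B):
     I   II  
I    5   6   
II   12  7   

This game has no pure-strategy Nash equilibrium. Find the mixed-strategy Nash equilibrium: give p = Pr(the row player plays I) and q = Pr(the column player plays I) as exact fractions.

p = 5/6, q = 1/3

In a mixed NE each player is indifferent between their pure strategies, so the opponent's mix sets the indifference.
The column player indifferent between I and II: p·5 + (1−p)·12 = p·6 + (1−p)·7 ⟹ 12 + (-7)p = 7 + (-1)p ⟹ p = 5/6.
The row player indifferent between I and II: q·8 + (1−q)·5 = q·2 + (1−q)·8 ⟹ 5 + 3q = 8 + (-6)q ⟹ q = 1/3.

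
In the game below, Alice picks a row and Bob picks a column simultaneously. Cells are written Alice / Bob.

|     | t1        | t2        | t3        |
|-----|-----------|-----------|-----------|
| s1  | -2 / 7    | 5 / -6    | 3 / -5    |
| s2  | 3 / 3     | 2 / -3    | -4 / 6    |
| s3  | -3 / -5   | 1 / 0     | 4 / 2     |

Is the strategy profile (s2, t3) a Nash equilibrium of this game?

No

Holding Bob at t3: Alice gets -4 from s2 but could get 4 by switching to s3. Alice has a profitable deviation.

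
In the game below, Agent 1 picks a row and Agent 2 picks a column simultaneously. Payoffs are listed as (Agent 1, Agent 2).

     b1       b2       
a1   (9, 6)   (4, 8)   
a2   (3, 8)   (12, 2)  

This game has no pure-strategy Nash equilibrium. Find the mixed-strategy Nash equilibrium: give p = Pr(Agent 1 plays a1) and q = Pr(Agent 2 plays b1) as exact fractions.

In a mixed NE each player is indifferent between their pure strategies, so the opponent's mix sets the indifference.
Agent 2 indifferent between b1 and b2: p·6 + (1−p)·8 = p·8 + (1−p)·2 ⟹ 8 + (-2)p = 2 + 6p ⟹ p = 3/4.
Agent 1 indifferent between a1 and a2: q·9 + (1−q)·4 = q·3 + (1−q)·12 ⟹ 4 + 5q = 12 + (-9)q ⟹ q = 4/7.

p = 3/4, q = 4/7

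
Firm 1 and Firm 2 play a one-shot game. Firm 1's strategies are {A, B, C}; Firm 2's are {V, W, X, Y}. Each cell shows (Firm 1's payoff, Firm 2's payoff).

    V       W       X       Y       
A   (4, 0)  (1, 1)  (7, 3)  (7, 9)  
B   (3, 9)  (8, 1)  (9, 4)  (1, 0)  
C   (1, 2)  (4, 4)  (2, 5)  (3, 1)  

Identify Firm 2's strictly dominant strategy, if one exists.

None

A strategy is strictly dominant if it gives Firm 2 a strictly higher payoff than every other strategy, against every choice by the opponent.
V is not dominant: against A, W gives 1 > 0.
W is not dominant: against A, X gives 3 > 1.
X is not dominant: against A, Y gives 9 > 3.
Y is not dominant: against B, V gives 9 > 0.
No single strategy is best against every opponent action.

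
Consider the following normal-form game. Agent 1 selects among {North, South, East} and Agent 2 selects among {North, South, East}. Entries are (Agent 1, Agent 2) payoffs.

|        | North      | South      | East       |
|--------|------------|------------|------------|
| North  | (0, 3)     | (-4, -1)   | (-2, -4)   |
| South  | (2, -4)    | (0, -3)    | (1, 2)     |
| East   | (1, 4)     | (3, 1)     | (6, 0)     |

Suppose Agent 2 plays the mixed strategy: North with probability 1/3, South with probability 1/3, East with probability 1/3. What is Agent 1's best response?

Agent 1's best reply maximizes expected payoff against the mix.
North: (1/3)·0 + (1/3)·(-4) + (1/3)·(-2) = -2
South: (1/3)·2 + (1/3)·0 + (1/3)·1 = 1
East: (1/3)·1 + (1/3)·3 + (1/3)·6 = 10/3
Highest expected payoff is 10/3, from East.

East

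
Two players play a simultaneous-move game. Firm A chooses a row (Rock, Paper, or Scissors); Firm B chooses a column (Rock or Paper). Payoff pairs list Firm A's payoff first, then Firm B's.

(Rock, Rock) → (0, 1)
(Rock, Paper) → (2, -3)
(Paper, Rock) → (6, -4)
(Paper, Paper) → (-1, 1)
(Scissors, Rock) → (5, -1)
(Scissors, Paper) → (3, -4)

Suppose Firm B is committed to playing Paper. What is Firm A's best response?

Scissors

With Firm B fixed at Paper, Firm A's payoffs are: Rock → 2, Paper → -1, Scissors → 3.
The maximum is 3, achieved by Scissors.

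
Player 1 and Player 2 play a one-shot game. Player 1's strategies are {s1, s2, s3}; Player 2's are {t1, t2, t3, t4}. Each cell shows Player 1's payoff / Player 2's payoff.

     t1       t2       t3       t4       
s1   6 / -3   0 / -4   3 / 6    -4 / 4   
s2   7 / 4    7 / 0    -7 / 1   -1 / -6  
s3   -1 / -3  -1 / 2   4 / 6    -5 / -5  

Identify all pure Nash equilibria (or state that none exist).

Check mutual best responses: a cell is a NE iff neither player can gain by unilaterally deviating.
Player 1's best responses — vs t1: s2 (payoff 7); vs t2: s2 (payoff 7); vs t3: s3 (payoff 4); vs t4: s2 (payoff -1).
Player 2's best responses — vs s1: t3 (payoff 6); vs s2: t1 (payoff 4); vs s3: t3 (payoff 6).
Mutual best responses occur at (s2, t1) and (s3, t3); at each, neither player gains by switching.

(s2, t1) and (s3, t3)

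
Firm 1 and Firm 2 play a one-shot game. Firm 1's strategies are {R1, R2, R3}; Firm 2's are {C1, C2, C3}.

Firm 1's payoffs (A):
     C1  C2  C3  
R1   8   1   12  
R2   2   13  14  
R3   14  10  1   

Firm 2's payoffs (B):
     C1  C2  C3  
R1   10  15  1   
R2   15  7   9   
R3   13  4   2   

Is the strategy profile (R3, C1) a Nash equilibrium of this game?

Holding Firm 2 at C1: Firm 1 gets 14 from R3, versus 8 from R1, 2 from R2. No profitable deviation for Firm 1.
Holding Firm 1 at R3: Firm 2 gets 13 from C1, versus 4 from C2, 2 from C3. No profitable deviation for Firm 2 either.

Yes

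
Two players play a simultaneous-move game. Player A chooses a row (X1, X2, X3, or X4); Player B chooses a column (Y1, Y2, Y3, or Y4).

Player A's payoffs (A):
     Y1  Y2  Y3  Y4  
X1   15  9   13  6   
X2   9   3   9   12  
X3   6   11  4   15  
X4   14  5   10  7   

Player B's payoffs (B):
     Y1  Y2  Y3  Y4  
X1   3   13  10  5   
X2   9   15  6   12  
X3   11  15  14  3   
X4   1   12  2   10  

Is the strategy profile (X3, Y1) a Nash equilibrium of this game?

Holding Player B at Y1: Player A gets 6 from X3 but could get 15 by switching to X1. Player A has a profitable deviation.

No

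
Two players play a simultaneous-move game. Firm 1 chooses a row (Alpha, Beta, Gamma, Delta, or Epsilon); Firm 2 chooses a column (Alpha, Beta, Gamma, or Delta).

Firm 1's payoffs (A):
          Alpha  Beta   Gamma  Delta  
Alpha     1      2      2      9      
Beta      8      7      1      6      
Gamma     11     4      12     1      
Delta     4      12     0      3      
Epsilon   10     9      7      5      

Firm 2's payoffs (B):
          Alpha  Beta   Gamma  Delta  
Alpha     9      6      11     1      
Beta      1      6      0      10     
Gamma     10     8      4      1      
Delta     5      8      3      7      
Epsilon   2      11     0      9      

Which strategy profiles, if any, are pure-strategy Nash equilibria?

Check mutual best responses: a cell is a NE iff neither player can gain by unilaterally deviating.
Firm 1's best responses — vs Alpha: Gamma (payoff 11); vs Beta: Delta (payoff 12); vs Gamma: Gamma (payoff 12); vs Delta: Alpha (payoff 9).
Firm 2's best responses — vs Alpha: Gamma (payoff 11); vs Beta: Delta (payoff 10); vs Gamma: Alpha (payoff 10); vs Delta: Beta (payoff 8); vs Epsilon: Beta (payoff 11).
Mutual best responses occur at (Gamma, Alpha) and (Delta, Beta); at each, neither player gains by switching.

(Gamma, Alpha) and (Delta, Beta)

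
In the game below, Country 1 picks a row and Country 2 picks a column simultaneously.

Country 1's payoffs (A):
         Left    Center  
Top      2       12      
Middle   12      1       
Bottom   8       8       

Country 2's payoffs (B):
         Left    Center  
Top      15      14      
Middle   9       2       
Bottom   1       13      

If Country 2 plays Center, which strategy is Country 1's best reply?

Top

With Country 2 fixed at Center, Country 1's payoffs are: Top → 12, Middle → 1, Bottom → 8.
The maximum is 12, achieved by Top.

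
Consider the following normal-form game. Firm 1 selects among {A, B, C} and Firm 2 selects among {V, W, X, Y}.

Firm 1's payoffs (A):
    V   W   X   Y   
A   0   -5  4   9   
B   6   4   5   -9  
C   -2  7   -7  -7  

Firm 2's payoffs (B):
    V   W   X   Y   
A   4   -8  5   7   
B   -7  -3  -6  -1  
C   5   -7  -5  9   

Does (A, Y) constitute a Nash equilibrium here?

Holding Firm 2 at Y: Firm 1 gets 9 from A, versus -9 from B, -7 from C. No profitable deviation for Firm 1.
Holding Firm 1 at A: Firm 2 gets 7 from Y, versus 4 from V, -8 from W, 5 from X. No profitable deviation for Firm 2 either.

Yes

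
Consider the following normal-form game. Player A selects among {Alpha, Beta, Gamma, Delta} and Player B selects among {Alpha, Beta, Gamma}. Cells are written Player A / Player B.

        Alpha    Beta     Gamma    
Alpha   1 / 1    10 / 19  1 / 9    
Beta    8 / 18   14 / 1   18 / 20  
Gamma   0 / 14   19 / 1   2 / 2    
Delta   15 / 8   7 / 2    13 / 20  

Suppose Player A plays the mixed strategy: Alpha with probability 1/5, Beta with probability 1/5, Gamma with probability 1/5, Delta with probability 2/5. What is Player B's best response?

Compute Player B's expected payoff from each pure strategy against the given mix.
Alpha: (1/5)·1 + (1/5)·18 + (1/5)·14 + (2/5)·8 = 49/5
Beta: (1/5)·19 + (1/5)·1 + (1/5)·1 + (2/5)·2 = 5
Gamma: (1/5)·9 + (1/5)·20 + (1/5)·2 + (2/5)·20 = 71/5
Highest expected payoff is 71/5, from Gamma.

Gamma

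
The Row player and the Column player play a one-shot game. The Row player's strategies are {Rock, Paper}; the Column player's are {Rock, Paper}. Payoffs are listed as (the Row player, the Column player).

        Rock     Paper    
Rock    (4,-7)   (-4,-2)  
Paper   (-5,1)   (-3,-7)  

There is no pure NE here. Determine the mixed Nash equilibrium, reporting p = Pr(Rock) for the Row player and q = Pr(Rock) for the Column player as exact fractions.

p = 8/13, q = 1/10

Each player's mixing probability is pinned down by making the *other* player indifferent.
The Column player indifferent between Rock and Paper: p·(-7) + (1−p)·1 = p·(-2) + (1−p)·(-7) ⟹ 1 + (-8)p = (-7) + 5p ⟹ p = 8/13.
The Row player indifferent between Rock and Paper: q·4 + (1−q)·(-4) = q·(-5) + (1−q)·(-3) ⟹ (-4) + 8q = (-3) + (-2)q ⟹ q = 1/10.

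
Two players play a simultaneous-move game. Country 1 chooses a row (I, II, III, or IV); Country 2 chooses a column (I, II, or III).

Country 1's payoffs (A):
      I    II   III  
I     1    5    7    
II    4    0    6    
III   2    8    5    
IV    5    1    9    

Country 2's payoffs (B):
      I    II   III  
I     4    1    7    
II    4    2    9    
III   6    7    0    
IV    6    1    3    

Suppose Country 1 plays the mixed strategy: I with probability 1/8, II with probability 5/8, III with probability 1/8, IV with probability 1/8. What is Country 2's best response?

Country 2's best reply maximizes expected payoff against the mix.
I: (1/8)·4 + (5/8)·4 + (1/8)·6 + (1/8)·6 = 9/2
II: (1/8)·1 + (5/8)·2 + (1/8)·7 + (1/8)·1 = 19/8
III: (1/8)·7 + (5/8)·9 + (1/8)·0 + (1/8)·3 = 55/8
Highest expected payoff is 55/8, from III.

III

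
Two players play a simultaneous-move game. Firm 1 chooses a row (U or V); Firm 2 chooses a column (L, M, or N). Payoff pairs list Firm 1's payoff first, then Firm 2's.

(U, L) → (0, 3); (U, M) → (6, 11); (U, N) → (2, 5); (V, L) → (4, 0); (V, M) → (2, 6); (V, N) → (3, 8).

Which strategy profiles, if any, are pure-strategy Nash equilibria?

(U, M) and (V, N)

Check mutual best responses: a cell is a NE iff neither player can gain by unilaterally deviating.
Firm 1's best responses — vs L: V (payoff 4); vs M: U (payoff 6); vs N: V (payoff 3).
Firm 2's best responses — vs U: M (payoff 11); vs V: N (payoff 8).
Mutual best responses occur at (U, M) and (V, N); at each, neither player gains by switching.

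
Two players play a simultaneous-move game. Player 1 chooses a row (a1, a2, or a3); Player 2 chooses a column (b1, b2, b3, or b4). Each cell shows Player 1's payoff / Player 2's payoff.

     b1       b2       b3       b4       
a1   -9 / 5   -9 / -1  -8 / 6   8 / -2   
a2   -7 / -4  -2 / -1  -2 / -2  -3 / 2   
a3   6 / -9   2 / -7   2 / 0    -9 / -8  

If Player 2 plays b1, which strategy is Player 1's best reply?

With Player 2 fixed at b1, Player 1's payoffs are: a1 → -9, a2 → -7, a3 → 6.
The maximum is 6, achieved by a3.

a3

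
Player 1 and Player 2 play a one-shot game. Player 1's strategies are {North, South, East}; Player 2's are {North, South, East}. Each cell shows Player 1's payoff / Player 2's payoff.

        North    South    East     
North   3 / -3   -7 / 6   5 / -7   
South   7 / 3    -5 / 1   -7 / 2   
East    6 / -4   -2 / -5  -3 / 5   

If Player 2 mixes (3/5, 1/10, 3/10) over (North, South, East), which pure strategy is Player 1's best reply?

Compute Player 1's expected payoff from each pure strategy against the given mix.
North: (3/5)·3 + (1/10)·(-7) + (3/10)·5 = 13/5
South: (3/5)·7 + (1/10)·(-5) + (3/10)·(-7) = 8/5
East: (3/5)·6 + (1/10)·(-2) + (3/10)·(-3) = 5/2
Highest expected payoff is 13/5, from North.

North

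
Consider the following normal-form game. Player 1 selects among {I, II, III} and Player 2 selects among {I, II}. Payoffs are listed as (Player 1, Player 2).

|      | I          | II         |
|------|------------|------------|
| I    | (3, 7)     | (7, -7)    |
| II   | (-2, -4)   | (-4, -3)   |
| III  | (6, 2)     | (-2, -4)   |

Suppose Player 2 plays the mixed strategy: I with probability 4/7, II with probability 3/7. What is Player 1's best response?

Compute Player 1's expected payoff from each pure strategy against the given mix.
I: (4/7)·3 + (3/7)·7 = 33/7
II: (4/7)·(-2) + (3/7)·(-4) = -20/7
III: (4/7)·6 + (3/7)·(-2) = 18/7
Highest expected payoff is 33/7, from I.

I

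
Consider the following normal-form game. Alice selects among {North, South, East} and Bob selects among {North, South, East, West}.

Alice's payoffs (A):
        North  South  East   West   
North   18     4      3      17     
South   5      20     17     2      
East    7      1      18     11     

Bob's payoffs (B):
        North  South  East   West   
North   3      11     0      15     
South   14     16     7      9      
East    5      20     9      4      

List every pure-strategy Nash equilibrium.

(North, West) and (South, South)

A profile is a Nash equilibrium when each player is best-responding to the other.
Alice's best responses — vs North: North (payoff 18); vs South: South (payoff 20); vs East: East (payoff 18); vs West: North (payoff 17).
Bob's best responses — vs North: West (payoff 15); vs South: South (payoff 16); vs East: South (payoff 20).
Mutual best responses occur at (North, West) and (South, South); at each, neither player gains by switching.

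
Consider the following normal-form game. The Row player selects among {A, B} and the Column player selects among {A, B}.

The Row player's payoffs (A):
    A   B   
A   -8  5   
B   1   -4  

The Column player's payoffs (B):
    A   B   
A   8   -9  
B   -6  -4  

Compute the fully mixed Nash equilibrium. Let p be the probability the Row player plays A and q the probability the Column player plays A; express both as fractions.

In a mixed NE each player is indifferent between their pure strategies, so the opponent's mix sets the indifference.
The Column player indifferent between A and B: p·8 + (1−p)·(-6) = p·(-9) + (1−p)·(-4) ⟹ (-6) + 14p = (-4) + (-5)p ⟹ p = 2/19.
The Row player indifferent between A and B: q·(-8) + (1−q)·5 = q·1 + (1−q)·(-4) ⟹ 5 + (-13)q = (-4) + 5q ⟹ q = 1/2.

p = 2/19, q = 1/2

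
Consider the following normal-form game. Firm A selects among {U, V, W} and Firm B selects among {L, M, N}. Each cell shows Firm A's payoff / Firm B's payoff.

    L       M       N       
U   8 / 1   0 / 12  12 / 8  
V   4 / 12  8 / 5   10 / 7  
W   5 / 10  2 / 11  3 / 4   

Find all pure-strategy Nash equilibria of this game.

A profile is a Nash equilibrium when each player is best-responding to the other.
Firm A's best responses — vs L: U (payoff 8); vs M: V (payoff 8); vs N: U (payoff 12).
Firm B's best responses — vs U: M (payoff 12); vs V: L (payoff 12); vs W: M (payoff 11).
No cell has both players best-responding. For instance, Firm A's best reply to M is V, but against V Firm B prefers L over M.

There is no pure-strategy Nash equilibrium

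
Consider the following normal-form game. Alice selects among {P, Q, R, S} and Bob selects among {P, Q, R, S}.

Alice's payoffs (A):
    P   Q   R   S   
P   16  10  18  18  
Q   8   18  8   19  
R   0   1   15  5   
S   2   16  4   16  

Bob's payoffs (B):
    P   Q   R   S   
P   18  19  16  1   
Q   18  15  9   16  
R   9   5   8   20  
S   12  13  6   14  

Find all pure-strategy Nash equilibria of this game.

None

Check mutual best responses: a cell is a NE iff neither player can gain by unilaterally deviating.
Alice's best responses — vs P: P (payoff 16); vs Q: Q (payoff 18); vs R: P (payoff 18); vs S: Q (payoff 19).
Bob's best responses — vs P: Q (payoff 19); vs Q: P (payoff 18); vs R: S (payoff 20); vs S: S (payoff 14).
No cell has both players best-responding. For instance, Alice's best reply to P is P, but against P Bob prefers Q over P.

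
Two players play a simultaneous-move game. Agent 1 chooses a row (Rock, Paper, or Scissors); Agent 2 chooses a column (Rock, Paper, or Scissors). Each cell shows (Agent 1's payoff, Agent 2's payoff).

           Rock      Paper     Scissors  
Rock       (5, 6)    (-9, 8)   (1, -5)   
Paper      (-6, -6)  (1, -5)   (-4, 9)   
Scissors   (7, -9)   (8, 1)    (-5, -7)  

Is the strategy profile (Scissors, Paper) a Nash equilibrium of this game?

Yes

Holding Agent 2 at Paper: Agent 1 gets 8 from Scissors, versus -9 from Rock, 1 from Paper. No profitable deviation for Agent 1.
Holding Agent 1 at Scissors: Agent 2 gets 1 from Paper, versus -9 from Rock, -7 from Scissors. No profitable deviation for Agent 2 either.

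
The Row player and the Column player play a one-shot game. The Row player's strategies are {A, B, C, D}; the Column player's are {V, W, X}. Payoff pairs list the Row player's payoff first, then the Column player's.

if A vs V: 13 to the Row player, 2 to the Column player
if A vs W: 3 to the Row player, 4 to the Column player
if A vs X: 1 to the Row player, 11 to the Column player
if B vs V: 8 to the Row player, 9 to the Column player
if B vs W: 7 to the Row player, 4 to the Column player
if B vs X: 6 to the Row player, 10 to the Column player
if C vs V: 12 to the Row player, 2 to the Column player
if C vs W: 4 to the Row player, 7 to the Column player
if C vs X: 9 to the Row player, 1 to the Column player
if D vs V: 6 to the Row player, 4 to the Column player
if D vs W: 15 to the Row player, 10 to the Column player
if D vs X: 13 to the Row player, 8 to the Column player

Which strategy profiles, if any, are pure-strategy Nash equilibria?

A profile is a Nash equilibrium when each player is best-responding to the other.
The Row player's best responses — vs V: A (payoff 13); vs W: D (payoff 15); vs X: D (payoff 13).
The Column player's best responses — vs A: X (payoff 11); vs B: X (payoff 10); vs C: W (payoff 7); vs D: W (payoff 10).
The only mutual best response is (D, W); neither player gains by switching there.

(D, W)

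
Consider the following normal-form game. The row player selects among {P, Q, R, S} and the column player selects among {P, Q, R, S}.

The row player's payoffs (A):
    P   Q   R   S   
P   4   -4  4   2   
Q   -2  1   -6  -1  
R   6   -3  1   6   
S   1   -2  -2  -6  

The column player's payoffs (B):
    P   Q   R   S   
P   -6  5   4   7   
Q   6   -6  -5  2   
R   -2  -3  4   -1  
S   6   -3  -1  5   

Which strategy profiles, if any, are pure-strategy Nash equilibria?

A profile is a Nash equilibrium when each player is best-responding to the other.
The row player's best responses — vs P: R (payoff 6); vs Q: Q (payoff 1); vs R: P (payoff 4); vs S: R (payoff 6).
The column player's best responses — vs P: S (payoff 7); vs Q: P (payoff 6); vs R: R (payoff 4); vs S: P (payoff 6).
No cell has both players best-responding. For instance, the row player's best reply to P is R, but against R the column player prefers R over P.

No pure-strategy Nash equilibrium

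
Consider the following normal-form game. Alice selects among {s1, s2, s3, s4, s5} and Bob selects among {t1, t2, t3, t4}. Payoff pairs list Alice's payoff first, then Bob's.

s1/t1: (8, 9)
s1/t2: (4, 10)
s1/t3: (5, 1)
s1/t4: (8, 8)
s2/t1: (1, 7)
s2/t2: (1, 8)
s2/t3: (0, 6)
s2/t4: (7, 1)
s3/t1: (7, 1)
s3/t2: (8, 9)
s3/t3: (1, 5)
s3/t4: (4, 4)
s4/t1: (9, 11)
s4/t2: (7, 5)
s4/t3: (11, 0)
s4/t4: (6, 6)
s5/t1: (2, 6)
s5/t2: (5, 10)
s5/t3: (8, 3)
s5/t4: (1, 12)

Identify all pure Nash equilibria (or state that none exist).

(s3, t2) and (s4, t1)

Find each player's best response to every opponent strategy; NE are the intersections.
Alice's best responses — vs t1: s4 (payoff 9); vs t2: s3 (payoff 8); vs t3: s4 (payoff 11); vs t4: s1 (payoff 8).
Bob's best responses — vs s1: t2 (payoff 10); vs s2: t2 (payoff 8); vs s3: t2 (payoff 9); vs s4: t1 (payoff 11); vs s5: t4 (payoff 12).
Mutual best responses occur at (s3, t2) and (s4, t1); at each, neither player gains by switching.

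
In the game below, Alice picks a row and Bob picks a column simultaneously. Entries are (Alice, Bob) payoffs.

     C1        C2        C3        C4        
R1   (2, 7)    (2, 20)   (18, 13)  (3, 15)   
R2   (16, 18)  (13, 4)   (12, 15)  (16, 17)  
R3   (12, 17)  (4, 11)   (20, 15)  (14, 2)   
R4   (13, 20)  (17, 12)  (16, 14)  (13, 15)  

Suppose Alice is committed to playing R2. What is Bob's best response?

C1

With Alice fixed at R2, Bob's payoffs are: C1 → 18, C2 → 4, C3 → 15, C4 → 17.
The maximum is 18, achieved by C1.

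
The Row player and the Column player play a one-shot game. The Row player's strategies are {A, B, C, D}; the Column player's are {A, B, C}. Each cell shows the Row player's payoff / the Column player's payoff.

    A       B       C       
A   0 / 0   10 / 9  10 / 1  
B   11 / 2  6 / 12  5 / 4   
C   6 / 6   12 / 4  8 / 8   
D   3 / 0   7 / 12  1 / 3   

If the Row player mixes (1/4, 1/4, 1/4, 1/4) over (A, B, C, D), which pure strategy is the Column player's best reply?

The Column player's best reply maximizes expected payoff against the mix.
A: (1/4)·0 + (1/4)·2 + (1/4)·6 + (1/4)·0 = 2
B: (1/4)·9 + (1/4)·12 + (1/4)·4 + (1/4)·12 = 37/4
C: (1/4)·1 + (1/4)·4 + (1/4)·8 + (1/4)·3 = 4
Highest expected payoff is 37/4, from B.

B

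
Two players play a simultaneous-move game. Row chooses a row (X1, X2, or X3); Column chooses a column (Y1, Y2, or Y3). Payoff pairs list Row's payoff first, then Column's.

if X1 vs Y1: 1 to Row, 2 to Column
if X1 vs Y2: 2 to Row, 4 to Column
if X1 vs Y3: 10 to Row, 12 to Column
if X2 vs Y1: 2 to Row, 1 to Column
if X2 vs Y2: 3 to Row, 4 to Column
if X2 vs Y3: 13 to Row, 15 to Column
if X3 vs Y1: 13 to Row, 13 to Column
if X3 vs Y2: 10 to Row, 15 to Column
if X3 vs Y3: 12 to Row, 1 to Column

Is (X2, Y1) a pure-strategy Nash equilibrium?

Holding Column at Y1: Row gets 2 from X2 but could get 13 by switching to X3. Row has a profitable deviation.

No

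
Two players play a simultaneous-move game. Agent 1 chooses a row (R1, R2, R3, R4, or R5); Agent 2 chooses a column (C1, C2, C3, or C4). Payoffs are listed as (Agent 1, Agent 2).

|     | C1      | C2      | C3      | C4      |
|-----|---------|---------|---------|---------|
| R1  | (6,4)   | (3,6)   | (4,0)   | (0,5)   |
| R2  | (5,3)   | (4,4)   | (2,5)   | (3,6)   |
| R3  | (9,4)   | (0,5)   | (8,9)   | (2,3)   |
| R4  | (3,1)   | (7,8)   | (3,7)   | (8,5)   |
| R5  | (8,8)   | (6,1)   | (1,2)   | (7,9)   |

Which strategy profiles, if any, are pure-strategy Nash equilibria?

(R3, C3) and (R4, C2)

Check mutual best responses: a cell is a NE iff neither player can gain by unilaterally deviating.
Agent 1's best responses — vs C1: R3 (payoff 9); vs C2: R4 (payoff 7); vs C3: R3 (payoff 8); vs C4: R4 (payoff 8).
Agent 2's best responses — vs R1: C2 (payoff 6); vs R2: C4 (payoff 6); vs R3: C3 (payoff 9); vs R4: C2 (payoff 8); vs R5: C4 (payoff 9).
Mutual best responses occur at (R3, C3) and (R4, C2); at each, neither player gains by switching.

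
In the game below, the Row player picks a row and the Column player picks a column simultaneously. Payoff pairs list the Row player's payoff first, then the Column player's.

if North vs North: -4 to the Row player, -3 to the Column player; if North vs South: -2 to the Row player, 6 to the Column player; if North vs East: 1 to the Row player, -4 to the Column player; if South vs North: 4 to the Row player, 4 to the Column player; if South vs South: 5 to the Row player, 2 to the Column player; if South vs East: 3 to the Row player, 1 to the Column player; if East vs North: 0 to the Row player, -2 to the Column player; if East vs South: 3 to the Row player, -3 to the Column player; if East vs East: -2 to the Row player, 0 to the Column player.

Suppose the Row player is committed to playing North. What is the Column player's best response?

South

With the Row player fixed at North, the Column player's payoffs are: North → -3, South → 6, East → -4.
The maximum is 6, achieved by South.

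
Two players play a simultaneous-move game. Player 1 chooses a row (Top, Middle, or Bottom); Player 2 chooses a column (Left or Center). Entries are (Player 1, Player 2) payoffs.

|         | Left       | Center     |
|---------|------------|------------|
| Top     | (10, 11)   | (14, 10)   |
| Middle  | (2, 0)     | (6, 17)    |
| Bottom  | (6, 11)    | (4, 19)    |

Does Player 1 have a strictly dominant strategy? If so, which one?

Check whether one of Player 1's strategies beats all alternatives regardless of what the opponent does.
Top strictly dominates: vs Left: 10 > each of {2, 6}; vs Center: 14 > each of {6, 4}.

Top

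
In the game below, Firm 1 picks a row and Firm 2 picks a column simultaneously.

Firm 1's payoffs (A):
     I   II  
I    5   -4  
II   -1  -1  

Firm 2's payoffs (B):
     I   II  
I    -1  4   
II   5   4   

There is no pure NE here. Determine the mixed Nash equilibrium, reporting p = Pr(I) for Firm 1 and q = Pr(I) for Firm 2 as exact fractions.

In a mixed NE each player is indifferent between their pure strategies, so the opponent's mix sets the indifference.
Firm 2 indifferent between I and II: p·(-1) + (1−p)·5 = p·4 + (1−p)·4 ⟹ 5 + (-6)p = 4 + 0p ⟹ p = 1/6.
Firm 1 indifferent between I and II: q·5 + (1−q)·(-4) = q·(-1) + (1−q)·(-1) ⟹ (-4) + 9q = (-1) + 0q ⟹ q = 1/3.

p = 1/6, q = 1/3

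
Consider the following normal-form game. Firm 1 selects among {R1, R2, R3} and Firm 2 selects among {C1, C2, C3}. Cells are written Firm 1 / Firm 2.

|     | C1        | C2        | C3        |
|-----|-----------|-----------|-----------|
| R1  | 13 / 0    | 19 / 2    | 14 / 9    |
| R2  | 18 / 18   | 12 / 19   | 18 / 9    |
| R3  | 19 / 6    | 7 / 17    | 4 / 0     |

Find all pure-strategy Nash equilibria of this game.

None

Find each player's best response to every opponent strategy; NE are the intersections.
Firm 1's best responses — vs C1: R3 (payoff 19); vs C2: R1 (payoff 19); vs C3: R2 (payoff 18).
Firm 2's best responses — vs R1: C3 (payoff 9); vs R2: C2 (payoff 19); vs R3: C2 (payoff 17).
No cell has both players best-responding. For instance, Firm 1's best reply to C1 is R3, but against R3 Firm 2 prefers C2 over C1.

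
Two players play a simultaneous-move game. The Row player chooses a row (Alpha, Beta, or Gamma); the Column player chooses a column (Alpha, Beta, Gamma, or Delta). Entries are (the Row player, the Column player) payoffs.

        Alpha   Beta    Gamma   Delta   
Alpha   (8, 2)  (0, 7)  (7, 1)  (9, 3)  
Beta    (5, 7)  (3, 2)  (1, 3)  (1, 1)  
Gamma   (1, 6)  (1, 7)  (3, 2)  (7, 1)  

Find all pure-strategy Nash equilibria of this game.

None

Find each player's best response to every opponent strategy; NE are the intersections.
The Row player's best responses — vs Alpha: Alpha (payoff 8); vs Beta: Beta (payoff 3); vs Gamma: Alpha (payoff 7); vs Delta: Alpha (payoff 9).
The Column player's best responses — vs Alpha: Beta (payoff 7); vs Beta: Alpha (payoff 7); vs Gamma: Beta (payoff 7).
No cell has both players best-responding. For instance, the Row player's best reply to Delta is Alpha, but against Alpha the Column player prefers Beta over Delta.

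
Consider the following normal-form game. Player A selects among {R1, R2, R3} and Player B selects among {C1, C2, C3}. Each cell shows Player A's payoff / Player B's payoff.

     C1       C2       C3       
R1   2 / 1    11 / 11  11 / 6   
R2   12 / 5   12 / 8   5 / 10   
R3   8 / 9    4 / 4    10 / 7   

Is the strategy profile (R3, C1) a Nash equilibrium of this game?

Holding Player B at C1: Player A gets 8 from R3 but could get 12 by switching to R2. Player A has a profitable deviation.

No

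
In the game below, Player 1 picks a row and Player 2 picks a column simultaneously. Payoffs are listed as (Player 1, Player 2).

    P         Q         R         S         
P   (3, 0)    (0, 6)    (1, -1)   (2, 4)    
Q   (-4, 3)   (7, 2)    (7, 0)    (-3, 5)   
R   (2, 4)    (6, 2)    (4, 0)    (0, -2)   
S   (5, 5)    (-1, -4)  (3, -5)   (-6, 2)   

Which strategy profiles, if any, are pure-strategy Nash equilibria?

(S, P)

Find each player's best response to every opponent strategy; NE are the intersections.
Player 1's best responses — vs P: S (payoff 5); vs Q: Q (payoff 7); vs R: Q (payoff 7); vs S: P (payoff 2).
Player 2's best responses — vs P: Q (payoff 6); vs Q: S (payoff 5); vs R: P (payoff 4); vs S: P (payoff 5).
The only mutual best response is (S, P); neither player gains by switching there.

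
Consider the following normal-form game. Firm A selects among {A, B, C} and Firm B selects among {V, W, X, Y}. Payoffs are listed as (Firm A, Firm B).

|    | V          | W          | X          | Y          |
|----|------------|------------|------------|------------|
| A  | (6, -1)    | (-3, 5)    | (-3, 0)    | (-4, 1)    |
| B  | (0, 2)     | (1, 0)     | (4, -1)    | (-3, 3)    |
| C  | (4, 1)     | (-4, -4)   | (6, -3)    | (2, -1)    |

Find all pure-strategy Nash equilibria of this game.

Check mutual best responses: a cell is a NE iff neither player can gain by unilaterally deviating.
Firm A's best responses — vs V: A (payoff 6); vs W: B (payoff 1); vs X: C (payoff 6); vs Y: C (payoff 2).
Firm B's best responses — vs A: W (payoff 5); vs B: Y (payoff 3); vs C: V (payoff 1).
No cell has both players best-responding. For instance, Firm A's best reply to Y is C, but against C Firm B prefers V over Y.

None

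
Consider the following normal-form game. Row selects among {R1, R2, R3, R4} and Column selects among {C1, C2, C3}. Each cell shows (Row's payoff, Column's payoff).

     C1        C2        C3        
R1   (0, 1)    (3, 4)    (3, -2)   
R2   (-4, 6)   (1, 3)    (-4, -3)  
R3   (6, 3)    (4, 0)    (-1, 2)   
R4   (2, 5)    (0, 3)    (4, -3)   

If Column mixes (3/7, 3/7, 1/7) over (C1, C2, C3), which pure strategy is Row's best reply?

Row's best reply maximizes expected payoff against the mix.
R1: (3/7)·0 + (3/7)·3 + (1/7)·3 = 12/7
R2: (3/7)·(-4) + (3/7)·1 + (1/7)·(-4) = -13/7
R3: (3/7)·6 + (3/7)·4 + (1/7)·(-1) = 29/7
R4: (3/7)·2 + (3/7)·0 + (1/7)·4 = 10/7
Highest expected payoff is 29/7, from R3.

R3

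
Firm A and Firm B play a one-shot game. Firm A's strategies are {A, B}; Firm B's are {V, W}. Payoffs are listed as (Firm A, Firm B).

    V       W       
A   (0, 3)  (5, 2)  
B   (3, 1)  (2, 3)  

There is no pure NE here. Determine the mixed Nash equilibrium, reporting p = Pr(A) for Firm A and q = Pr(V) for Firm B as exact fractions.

p = 2/3, q = 1/2

In a mixed NE each player is indifferent between their pure strategies, so the opponent's mix sets the indifference.
Firm B indifferent between V and W: p·3 + (1−p)·1 = p·2 + (1−p)·3 ⟹ 1 + 2p = 3 + (-1)p ⟹ p = 2/3.
Firm A indifferent between A and B: q·0 + (1−q)·5 = q·3 + (1−q)·2 ⟹ 5 + (-5)q = 2 + 1q ⟹ q = 1/2.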